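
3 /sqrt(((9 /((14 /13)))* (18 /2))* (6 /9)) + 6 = sqrt(273) /39 + 6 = 6.42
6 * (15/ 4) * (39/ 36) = 195/ 8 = 24.38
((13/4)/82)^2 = 169/107584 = 0.00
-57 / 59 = -0.97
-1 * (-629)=629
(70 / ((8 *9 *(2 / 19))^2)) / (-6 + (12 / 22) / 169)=-23488465 / 115582464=-0.20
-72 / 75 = -24 / 25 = -0.96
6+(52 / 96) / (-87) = 12515 / 2088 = 5.99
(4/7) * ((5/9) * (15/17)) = 0.28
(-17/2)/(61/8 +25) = -68/261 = -0.26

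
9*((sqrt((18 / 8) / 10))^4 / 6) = 243 / 3200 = 0.08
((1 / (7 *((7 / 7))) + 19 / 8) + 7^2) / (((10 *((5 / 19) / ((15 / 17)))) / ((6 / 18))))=10963 / 1904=5.76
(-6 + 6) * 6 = 0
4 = 4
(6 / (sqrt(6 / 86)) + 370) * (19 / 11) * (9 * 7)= 2394 * sqrt(129) / 11 + 442890 / 11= 42734.60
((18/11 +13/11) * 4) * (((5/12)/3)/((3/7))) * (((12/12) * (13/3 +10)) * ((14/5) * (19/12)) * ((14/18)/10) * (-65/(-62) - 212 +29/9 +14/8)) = -64417540663/17321040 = -3719.03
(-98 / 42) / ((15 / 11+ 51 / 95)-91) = 7315 / 279327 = 0.03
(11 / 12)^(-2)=144 / 121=1.19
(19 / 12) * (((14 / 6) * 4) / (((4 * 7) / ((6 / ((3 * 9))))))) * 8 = 0.94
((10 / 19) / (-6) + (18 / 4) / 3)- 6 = -523 / 114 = -4.59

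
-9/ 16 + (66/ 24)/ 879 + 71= 70.44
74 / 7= 10.57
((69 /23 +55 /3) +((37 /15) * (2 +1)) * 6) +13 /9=3023 /45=67.18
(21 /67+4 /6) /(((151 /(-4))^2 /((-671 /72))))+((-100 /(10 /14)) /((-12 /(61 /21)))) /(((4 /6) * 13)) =4186572191 /1072422234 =3.90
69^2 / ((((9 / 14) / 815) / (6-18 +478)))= 2812724740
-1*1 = -1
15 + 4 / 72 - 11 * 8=-1313 / 18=-72.94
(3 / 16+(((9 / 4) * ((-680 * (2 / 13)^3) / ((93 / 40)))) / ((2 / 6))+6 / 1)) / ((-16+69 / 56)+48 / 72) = 0.07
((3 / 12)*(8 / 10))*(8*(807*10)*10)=129120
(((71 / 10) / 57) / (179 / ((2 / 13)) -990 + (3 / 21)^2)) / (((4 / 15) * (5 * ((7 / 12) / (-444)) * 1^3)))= -662004 / 1615475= -0.41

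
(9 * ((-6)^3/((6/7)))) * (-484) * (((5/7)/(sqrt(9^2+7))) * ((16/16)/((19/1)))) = 17820 * sqrt(22)/19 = 4399.12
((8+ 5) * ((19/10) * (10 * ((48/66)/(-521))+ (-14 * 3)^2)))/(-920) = -624255697/13181300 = -47.36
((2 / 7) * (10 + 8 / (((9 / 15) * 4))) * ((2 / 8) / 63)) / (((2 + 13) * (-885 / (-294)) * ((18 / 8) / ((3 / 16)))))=2 / 71685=0.00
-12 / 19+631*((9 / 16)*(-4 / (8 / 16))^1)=-107925 / 38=-2840.13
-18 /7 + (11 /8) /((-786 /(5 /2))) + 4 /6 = -168065 /88032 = -1.91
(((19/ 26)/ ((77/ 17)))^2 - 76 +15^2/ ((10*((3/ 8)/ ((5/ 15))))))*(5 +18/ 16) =-224343895/ 654368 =-342.84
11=11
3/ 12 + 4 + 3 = 29/ 4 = 7.25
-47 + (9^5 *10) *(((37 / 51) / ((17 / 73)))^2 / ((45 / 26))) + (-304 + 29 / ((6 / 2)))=829576657820 / 250563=3310850.60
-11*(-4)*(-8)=-352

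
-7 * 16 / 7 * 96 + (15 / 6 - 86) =-3239 / 2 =-1619.50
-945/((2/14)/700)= -4630500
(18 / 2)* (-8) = -72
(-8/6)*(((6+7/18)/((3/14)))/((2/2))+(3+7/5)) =-18476/405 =-45.62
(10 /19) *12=120 /19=6.32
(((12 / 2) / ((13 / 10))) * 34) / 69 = 680 / 299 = 2.27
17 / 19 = 0.89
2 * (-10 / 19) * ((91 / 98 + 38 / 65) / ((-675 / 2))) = 204 / 43225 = 0.00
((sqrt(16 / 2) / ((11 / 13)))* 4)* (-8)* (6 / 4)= -1248* sqrt(2) / 11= -160.45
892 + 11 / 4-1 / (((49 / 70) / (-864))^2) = -298423029 / 196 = -1522566.47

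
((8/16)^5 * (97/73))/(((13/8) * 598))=97/2270008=0.00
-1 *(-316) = 316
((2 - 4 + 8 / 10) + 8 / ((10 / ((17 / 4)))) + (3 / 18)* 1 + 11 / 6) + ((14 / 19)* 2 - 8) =-221 / 95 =-2.33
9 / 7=1.29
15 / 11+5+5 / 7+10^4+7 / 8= 6164899 / 616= 10007.95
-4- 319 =-323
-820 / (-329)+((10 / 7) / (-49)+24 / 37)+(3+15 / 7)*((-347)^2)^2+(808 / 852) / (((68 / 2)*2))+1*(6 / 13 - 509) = 4187144335936403686027 / 56155923642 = 74562825511.16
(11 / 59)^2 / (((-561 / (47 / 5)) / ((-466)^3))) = 52317657832 / 887655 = 58939.18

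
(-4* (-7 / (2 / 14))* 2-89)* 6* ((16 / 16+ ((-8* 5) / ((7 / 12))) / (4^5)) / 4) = 189981 / 448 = 424.06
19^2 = 361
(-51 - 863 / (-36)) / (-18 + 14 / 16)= 1946 / 1233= 1.58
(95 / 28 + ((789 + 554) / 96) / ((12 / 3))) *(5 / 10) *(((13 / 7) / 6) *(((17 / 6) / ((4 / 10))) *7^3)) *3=143259935 / 18432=7772.35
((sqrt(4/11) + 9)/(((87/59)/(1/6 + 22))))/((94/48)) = 62776 * sqrt(11)/44979 + 94164/1363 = 73.71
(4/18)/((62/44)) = 44/279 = 0.16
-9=-9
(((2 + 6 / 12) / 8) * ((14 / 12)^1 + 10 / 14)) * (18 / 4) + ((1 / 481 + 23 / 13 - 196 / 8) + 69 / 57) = -77271501 / 4094272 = -18.87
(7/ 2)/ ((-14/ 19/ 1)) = -19/ 4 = -4.75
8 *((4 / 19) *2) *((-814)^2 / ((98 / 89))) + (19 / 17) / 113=2026931.70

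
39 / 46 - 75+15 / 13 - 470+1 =-324115 / 598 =-542.00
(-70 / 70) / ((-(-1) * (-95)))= 1 / 95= 0.01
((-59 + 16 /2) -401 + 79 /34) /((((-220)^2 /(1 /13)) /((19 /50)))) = -290491 /1069640000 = -0.00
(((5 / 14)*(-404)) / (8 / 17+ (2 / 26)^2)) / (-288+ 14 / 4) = 5803460 / 5452727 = 1.06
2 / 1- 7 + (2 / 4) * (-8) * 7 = -33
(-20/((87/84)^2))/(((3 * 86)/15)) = -39200/36163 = -1.08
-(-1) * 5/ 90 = 0.06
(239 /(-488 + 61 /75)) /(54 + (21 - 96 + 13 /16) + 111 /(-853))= 48928080 /2026416401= 0.02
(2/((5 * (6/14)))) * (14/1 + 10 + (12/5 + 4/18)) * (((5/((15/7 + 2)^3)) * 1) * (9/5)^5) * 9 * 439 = 49708972530252/381078125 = 130443.00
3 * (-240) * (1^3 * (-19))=13680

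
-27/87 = -9/29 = -0.31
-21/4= -5.25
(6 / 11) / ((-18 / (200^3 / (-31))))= 8000000 / 1023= 7820.14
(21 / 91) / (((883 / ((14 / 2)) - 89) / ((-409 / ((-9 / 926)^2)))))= -613738447 / 22815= -26900.66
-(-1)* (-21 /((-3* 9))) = 7 /9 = 0.78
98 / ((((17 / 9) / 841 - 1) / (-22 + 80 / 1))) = -10755549 / 1888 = -5696.80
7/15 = 0.47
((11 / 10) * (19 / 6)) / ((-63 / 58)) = -6061 / 1890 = -3.21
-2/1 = -2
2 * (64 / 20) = 32 / 5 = 6.40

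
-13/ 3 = -4.33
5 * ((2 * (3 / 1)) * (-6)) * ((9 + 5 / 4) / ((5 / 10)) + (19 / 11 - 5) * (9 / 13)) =-469350 / 143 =-3282.17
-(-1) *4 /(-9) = -4 /9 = -0.44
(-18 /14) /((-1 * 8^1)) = 0.16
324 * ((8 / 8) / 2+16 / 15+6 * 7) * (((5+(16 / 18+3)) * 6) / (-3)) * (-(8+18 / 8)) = 2572176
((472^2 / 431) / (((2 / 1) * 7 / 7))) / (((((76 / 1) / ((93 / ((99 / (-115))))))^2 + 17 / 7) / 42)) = 416217561412800 / 112097614663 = 3712.99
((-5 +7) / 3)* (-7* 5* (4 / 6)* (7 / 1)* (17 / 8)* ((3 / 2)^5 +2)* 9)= -1278655 / 64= -19978.98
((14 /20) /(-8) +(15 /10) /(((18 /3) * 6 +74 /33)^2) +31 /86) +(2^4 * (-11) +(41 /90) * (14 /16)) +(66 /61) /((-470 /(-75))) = -3095132686800493 /17670847046760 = -175.15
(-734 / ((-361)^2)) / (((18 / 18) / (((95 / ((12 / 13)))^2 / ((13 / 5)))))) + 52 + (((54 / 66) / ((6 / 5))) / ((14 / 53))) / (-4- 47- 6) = 58060463 / 2001384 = 29.01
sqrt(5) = 2.24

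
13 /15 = 0.87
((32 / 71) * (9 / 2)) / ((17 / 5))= 720 / 1207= 0.60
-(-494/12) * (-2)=-247/3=-82.33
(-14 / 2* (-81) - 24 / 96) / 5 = 2267 / 20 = 113.35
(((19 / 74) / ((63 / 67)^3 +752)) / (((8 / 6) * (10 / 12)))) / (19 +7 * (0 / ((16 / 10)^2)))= 0.00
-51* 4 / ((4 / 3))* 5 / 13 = -765 / 13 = -58.85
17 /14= 1.21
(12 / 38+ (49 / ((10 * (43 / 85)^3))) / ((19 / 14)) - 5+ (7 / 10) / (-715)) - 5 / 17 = 4206489265523 / 183617441150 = 22.91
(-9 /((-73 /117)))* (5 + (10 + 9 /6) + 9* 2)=72657 /146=497.65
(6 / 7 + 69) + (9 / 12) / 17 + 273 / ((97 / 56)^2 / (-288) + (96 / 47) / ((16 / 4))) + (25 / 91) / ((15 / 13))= 18675204487855 / 30321879252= 615.90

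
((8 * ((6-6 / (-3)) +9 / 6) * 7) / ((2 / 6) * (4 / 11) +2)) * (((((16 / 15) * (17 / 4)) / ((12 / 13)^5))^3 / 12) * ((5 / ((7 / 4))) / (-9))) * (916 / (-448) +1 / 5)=54292977095582266581874477 / 14332141085046865920000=3788.20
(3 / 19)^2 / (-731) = -0.00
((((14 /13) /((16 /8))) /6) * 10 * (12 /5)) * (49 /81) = 1372 /1053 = 1.30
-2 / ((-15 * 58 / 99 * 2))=33 / 290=0.11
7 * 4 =28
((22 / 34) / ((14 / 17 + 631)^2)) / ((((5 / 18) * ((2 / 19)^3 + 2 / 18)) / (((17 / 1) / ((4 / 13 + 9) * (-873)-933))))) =-402814269 / 4130053313622815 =-0.00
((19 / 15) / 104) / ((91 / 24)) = 19 / 5915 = 0.00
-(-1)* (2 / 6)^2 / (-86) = -1 / 774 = -0.00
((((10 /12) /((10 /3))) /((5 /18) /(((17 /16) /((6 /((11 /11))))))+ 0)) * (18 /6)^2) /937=459 /299840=0.00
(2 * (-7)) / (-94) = 7 / 47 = 0.15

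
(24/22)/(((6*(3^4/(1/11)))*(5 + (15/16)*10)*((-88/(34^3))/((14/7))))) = -157216/12398265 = -0.01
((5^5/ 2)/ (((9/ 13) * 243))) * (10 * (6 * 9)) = 406250/ 81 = 5015.43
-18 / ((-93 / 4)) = 24 / 31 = 0.77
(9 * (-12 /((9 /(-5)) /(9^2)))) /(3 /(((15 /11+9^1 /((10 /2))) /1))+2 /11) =3100680 /721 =4300.53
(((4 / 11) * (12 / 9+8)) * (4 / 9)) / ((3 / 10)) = 4480 / 891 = 5.03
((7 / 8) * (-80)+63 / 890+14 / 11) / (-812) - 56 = -63499819 / 1135640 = -55.92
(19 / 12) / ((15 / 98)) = 931 / 90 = 10.34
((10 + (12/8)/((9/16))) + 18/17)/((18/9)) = 350/51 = 6.86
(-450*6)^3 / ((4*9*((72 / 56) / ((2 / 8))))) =-106312500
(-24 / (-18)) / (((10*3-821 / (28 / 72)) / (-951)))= 2219 / 3642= 0.61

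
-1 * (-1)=1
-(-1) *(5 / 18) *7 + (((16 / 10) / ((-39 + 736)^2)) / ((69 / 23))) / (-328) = 3485679569 / 1792635210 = 1.94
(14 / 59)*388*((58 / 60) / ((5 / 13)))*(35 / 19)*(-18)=-43005144 / 5605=-7672.64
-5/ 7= -0.71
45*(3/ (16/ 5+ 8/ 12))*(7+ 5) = 12150/ 29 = 418.97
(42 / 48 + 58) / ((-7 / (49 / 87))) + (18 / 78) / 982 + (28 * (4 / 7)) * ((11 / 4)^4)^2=39675737925939 / 758198272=52328.97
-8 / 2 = -4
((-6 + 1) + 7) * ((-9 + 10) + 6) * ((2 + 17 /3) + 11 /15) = 588 /5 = 117.60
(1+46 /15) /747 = 0.01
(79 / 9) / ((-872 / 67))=-5293 / 7848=-0.67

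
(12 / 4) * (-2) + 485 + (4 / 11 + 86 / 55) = 26451 / 55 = 480.93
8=8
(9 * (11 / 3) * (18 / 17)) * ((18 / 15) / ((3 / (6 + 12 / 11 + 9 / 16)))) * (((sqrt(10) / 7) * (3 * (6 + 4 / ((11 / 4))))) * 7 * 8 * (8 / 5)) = 96828.86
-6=-6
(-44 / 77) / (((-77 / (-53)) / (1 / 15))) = -0.03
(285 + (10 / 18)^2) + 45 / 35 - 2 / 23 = 3736343 / 13041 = 286.51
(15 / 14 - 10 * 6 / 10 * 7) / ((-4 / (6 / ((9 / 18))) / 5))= 8595 / 14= 613.93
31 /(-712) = -0.04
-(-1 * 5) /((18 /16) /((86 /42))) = 1720 /189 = 9.10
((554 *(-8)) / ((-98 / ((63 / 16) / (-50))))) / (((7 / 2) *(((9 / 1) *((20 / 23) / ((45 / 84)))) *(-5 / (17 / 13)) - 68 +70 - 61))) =0.01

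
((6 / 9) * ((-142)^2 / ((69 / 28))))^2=29756972.29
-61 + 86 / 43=-59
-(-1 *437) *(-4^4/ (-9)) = 12430.22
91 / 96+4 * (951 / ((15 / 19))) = 2313287 / 480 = 4819.35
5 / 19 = 0.26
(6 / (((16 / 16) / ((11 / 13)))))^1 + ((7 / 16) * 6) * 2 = 537 / 52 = 10.33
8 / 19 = 0.42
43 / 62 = 0.69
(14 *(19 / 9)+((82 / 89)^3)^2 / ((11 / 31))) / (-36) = -0.87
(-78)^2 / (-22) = -3042 / 11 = -276.55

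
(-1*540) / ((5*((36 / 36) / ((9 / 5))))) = -972 / 5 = -194.40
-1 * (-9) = 9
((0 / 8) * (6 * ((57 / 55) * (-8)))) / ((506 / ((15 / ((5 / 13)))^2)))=0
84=84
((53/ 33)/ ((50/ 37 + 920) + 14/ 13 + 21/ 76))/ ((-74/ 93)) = -811642/ 371034279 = -0.00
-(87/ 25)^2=-7569/ 625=-12.11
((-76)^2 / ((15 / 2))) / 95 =608 / 75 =8.11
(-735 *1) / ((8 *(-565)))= 147 / 904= 0.16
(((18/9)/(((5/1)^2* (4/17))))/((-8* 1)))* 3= -51/400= -0.13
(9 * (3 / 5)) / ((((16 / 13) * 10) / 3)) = 1053 / 800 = 1.32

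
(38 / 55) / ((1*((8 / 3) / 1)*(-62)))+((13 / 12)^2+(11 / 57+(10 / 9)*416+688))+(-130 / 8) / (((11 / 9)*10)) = 596200219 / 518320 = 1150.26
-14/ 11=-1.27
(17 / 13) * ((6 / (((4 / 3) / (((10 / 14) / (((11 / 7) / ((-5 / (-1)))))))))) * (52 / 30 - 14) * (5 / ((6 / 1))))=-19550 / 143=-136.71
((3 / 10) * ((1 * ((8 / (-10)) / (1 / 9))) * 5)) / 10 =-27 / 25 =-1.08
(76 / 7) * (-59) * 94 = -421496 / 7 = -60213.71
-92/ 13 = -7.08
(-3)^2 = 9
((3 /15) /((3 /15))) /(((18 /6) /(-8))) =-8 /3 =-2.67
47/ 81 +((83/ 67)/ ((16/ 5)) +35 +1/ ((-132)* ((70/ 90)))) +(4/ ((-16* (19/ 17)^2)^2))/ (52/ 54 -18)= 57648333722292067/ 1603255565640960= 35.96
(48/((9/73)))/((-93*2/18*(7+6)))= -1168/403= -2.90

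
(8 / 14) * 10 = 40 / 7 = 5.71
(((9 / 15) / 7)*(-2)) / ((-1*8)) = 3 / 140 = 0.02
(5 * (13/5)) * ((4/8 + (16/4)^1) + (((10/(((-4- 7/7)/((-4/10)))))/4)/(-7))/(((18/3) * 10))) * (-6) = -122837/350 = -350.96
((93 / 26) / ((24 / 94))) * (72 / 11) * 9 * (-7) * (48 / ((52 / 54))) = -535325112 / 1859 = -287964.02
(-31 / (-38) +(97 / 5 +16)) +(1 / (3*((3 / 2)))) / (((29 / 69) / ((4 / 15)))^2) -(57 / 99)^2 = 31299198839 / 870056550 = 35.97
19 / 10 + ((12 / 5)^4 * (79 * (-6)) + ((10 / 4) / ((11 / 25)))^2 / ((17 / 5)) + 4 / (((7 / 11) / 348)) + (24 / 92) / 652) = -1825579615476181 / 134954627500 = -13527.36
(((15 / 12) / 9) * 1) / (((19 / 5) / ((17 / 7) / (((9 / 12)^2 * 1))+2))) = 4975 / 21546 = 0.23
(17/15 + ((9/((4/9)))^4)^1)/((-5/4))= -645705167/4800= -134521.91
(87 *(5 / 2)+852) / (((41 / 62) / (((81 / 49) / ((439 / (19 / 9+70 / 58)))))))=516812346 / 25576579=20.21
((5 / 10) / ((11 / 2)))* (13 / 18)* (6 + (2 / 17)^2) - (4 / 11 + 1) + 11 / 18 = -20467 / 57222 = -0.36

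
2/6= 1/3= 0.33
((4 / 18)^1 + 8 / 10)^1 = 1.02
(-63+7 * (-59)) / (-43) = 476 / 43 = 11.07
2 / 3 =0.67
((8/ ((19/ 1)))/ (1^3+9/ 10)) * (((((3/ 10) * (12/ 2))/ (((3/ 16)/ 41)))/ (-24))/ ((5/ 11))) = -14432/ 1805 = -8.00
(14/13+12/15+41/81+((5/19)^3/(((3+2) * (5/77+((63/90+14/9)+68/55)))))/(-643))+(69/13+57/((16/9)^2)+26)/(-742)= 35980344118347948361/15531567437198891520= 2.32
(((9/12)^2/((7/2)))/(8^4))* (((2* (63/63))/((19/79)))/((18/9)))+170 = 740885191/4358144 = 170.00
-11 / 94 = -0.12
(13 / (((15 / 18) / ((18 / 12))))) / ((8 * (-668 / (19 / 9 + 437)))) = -3211 / 1670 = -1.92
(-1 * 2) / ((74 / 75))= -75 / 37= -2.03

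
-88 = -88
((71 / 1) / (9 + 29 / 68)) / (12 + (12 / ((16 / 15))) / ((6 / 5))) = 38624 / 109611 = 0.35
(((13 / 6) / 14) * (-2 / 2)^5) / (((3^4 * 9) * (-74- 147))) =1 / 1041012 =0.00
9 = 9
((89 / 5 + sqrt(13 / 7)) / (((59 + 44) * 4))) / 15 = sqrt(91) / 43260 + 89 / 30900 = 0.00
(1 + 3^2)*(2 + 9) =110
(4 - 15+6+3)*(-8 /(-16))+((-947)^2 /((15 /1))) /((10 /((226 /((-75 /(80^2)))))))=-25942890977 /225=-115301737.68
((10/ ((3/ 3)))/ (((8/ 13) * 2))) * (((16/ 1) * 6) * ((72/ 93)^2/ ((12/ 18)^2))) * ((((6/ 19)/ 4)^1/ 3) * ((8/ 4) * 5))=5054400/ 18259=276.82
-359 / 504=-0.71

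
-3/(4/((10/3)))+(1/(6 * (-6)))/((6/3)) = -181/72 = -2.51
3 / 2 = 1.50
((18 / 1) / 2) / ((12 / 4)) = 3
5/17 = 0.29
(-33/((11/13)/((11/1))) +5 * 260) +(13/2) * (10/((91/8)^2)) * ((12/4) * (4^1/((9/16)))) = 1684961/1911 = 881.72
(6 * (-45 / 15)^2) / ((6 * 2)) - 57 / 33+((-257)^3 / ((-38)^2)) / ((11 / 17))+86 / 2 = -287841027 / 15884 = -18121.44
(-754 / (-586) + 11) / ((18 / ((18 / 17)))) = 3600 / 4981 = 0.72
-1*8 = -8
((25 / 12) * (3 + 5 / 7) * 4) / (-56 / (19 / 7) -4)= -475 / 378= -1.26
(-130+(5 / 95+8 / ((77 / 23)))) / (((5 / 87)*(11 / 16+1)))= -86590288 / 65835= -1315.26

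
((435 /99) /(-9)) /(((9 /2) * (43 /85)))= -24650 /114939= -0.21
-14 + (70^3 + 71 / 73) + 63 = 25042648 / 73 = 343049.97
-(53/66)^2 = -2809/4356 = -0.64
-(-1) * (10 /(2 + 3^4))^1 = 10 /83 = 0.12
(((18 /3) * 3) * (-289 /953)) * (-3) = 15606 /953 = 16.38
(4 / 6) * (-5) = -10 / 3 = -3.33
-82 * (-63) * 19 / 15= 6543.60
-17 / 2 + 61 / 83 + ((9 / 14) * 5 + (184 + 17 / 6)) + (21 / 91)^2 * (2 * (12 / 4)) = 107577097 / 589134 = 182.60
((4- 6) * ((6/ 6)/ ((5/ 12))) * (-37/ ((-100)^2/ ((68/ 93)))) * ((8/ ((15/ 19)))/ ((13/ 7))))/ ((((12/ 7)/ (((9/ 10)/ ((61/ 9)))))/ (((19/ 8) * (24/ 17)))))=35342622/ 1920546875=0.02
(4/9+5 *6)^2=75076/81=926.86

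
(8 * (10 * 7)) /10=56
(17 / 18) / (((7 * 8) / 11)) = 187 / 1008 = 0.19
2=2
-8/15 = -0.53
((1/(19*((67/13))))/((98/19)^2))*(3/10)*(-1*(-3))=2223/6434680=0.00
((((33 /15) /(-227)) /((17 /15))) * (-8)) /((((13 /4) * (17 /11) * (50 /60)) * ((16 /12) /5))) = 52272 /852839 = 0.06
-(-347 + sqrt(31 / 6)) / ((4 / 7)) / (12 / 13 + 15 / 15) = 31577 / 100 - 91*sqrt(186) / 600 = 313.70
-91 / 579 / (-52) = 7 / 2316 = 0.00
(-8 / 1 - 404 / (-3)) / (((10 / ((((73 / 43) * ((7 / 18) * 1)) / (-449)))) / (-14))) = 135926 / 521289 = 0.26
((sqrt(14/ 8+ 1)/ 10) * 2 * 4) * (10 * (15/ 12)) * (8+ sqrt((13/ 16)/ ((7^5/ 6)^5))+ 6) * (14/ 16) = 45 * sqrt(6006)/ 110730297608+ 245 * sqrt(11)/ 4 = 203.14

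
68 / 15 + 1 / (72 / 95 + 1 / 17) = 113917 / 19785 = 5.76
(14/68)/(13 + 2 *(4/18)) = 63/4114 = 0.02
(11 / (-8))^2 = 121 / 64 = 1.89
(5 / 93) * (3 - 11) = -40 / 93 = -0.43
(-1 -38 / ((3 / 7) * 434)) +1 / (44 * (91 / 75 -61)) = -22104127 / 18348528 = -1.20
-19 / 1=-19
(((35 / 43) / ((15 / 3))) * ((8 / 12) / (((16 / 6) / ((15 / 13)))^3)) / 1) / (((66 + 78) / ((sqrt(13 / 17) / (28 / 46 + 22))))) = 0.00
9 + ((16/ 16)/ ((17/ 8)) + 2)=195/ 17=11.47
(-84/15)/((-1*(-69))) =-28/345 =-0.08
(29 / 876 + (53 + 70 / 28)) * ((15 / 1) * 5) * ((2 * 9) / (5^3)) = 599.76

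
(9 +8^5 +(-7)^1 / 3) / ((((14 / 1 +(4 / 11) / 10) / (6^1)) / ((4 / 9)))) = 10815640 / 1737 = 6226.62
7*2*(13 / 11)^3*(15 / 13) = 26.66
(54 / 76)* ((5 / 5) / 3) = 9 / 38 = 0.24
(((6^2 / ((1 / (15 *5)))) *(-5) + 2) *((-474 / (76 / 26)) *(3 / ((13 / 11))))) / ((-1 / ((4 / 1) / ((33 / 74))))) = -946911696 / 19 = -49837457.68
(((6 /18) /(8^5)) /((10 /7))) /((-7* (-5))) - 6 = -29491199 /4915200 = -6.00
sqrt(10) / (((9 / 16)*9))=16*sqrt(10) / 81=0.62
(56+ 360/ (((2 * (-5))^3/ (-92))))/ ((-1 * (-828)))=0.11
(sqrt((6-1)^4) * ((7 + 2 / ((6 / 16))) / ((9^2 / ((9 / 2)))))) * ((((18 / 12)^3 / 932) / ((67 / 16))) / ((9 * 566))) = 925 / 318089736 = 0.00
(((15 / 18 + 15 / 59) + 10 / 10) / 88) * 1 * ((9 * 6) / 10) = 0.13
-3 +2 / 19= -55 / 19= -2.89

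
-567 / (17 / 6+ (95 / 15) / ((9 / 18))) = -1134 / 31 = -36.58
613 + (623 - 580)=656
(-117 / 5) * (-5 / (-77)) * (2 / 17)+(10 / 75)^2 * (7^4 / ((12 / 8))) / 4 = 6127868 / 883575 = 6.94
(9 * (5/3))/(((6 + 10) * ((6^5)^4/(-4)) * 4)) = -0.00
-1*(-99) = 99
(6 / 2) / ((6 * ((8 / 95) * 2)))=95 / 32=2.97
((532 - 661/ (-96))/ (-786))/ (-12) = 51733/ 905472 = 0.06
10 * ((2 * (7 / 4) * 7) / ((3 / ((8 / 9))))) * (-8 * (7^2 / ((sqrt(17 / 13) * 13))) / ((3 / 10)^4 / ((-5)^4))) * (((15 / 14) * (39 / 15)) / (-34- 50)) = 12250000000 * sqrt(221) / 37179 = 4898177.52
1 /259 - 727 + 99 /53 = -9953835 /13727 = -725.13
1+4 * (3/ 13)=25/ 13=1.92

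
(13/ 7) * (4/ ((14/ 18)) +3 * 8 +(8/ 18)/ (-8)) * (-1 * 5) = -238225/ 882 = -270.10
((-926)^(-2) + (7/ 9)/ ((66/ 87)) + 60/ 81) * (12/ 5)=449746459/ 106112655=4.24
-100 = -100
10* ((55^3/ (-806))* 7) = -5823125/ 403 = -14449.44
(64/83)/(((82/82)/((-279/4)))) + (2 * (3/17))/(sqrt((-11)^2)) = -834270/15521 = -53.75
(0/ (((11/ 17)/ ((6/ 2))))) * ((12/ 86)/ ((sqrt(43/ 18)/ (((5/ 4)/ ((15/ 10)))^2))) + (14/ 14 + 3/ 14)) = 0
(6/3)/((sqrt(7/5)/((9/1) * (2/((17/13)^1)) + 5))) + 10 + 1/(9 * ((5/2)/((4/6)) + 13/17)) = 27698/2763 + 638 * sqrt(35)/119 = 41.74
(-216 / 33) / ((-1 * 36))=2 / 11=0.18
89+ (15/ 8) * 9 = 847/ 8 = 105.88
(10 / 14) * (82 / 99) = 410 / 693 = 0.59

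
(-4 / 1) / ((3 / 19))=-76 / 3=-25.33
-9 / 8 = -1.12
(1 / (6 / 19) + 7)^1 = 61 / 6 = 10.17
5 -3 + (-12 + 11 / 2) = -9 / 2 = -4.50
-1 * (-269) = 269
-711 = -711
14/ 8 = 7/ 4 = 1.75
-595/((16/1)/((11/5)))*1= -1309/16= -81.81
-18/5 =-3.60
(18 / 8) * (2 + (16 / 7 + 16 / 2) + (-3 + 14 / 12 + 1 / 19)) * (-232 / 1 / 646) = -729321 / 85918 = -8.49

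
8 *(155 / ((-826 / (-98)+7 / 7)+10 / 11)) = 23870 / 199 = 119.95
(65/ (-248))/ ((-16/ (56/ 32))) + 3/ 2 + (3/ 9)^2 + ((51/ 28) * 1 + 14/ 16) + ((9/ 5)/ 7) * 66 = 106531357/ 4999680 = 21.31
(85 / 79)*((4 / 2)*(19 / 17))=190 / 79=2.41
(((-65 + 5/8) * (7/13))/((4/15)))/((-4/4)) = 54075/416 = 129.99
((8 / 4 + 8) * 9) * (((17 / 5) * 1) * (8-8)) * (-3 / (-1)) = 0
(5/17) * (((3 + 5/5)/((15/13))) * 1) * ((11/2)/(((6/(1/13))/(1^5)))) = 11/153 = 0.07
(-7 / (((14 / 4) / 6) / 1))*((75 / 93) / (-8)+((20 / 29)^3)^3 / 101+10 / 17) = -9039567825064470885 / 1544343717715158526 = -5.85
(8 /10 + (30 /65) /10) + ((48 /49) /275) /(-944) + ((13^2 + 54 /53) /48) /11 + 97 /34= 1797358381853 /446982135600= 4.02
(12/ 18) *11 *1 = 22/ 3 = 7.33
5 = 5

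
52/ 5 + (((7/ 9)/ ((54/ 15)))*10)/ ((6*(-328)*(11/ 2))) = 45589813/ 4383720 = 10.40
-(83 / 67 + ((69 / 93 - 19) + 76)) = -122503 / 2077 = -58.98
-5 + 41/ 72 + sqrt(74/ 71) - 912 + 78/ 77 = -914.40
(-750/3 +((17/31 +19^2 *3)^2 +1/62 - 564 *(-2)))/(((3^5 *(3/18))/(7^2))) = 110654923603/77841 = 1421550.64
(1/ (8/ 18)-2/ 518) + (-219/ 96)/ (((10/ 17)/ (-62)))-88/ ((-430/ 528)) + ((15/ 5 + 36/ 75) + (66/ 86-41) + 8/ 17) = 47629683291/ 151463200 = 314.46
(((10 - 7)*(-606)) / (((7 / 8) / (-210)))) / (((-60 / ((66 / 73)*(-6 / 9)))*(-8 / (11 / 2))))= -219978 / 73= -3013.40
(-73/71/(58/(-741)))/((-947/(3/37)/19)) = -3083301/144290602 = -0.02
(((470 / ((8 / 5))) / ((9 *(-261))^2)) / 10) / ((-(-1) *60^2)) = 47 / 31782533760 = 0.00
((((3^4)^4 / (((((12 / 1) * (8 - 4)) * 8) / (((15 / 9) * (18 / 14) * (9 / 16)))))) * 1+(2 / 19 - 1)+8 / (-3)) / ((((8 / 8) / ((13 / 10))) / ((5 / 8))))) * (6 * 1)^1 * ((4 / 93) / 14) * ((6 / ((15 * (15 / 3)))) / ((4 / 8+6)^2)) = 110411929157 / 28814822400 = 3.83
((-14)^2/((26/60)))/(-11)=-5880/143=-41.12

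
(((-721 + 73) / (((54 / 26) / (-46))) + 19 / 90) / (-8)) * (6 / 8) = -1291699 / 960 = -1345.52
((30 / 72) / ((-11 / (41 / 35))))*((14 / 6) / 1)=-41 / 396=-0.10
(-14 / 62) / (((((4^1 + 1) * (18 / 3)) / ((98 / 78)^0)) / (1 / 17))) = -7 / 15810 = -0.00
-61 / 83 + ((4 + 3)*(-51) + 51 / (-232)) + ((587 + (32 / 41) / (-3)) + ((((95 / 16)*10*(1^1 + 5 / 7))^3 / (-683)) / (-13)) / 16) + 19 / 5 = 240.01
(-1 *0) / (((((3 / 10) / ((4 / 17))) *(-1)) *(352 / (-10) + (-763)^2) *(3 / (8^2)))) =0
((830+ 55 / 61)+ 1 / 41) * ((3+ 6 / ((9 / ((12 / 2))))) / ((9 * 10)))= 7273511 / 112545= 64.63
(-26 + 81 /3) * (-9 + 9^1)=0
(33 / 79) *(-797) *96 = -2524896 / 79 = -31960.71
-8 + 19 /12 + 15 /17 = -1129 /204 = -5.53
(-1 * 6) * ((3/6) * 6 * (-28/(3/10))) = 1680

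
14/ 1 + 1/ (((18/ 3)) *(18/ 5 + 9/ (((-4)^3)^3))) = 198834334/ 14155641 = 14.05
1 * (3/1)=3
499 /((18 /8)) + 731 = 8575 /9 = 952.78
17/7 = 2.43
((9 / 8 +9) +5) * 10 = 605 / 4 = 151.25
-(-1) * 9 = 9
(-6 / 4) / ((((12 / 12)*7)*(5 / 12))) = -0.51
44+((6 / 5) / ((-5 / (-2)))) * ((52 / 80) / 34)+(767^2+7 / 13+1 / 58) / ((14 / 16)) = 7541189120921 / 11215750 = 672374.93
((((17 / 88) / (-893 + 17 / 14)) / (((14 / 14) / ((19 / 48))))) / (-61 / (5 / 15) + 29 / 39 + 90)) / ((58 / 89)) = 373711 / 262030785280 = 0.00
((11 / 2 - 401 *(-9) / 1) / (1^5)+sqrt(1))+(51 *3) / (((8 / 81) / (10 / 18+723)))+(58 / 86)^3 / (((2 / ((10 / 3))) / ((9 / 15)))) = 178810258187 / 159014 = 1124493.81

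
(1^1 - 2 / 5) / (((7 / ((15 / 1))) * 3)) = 3 / 7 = 0.43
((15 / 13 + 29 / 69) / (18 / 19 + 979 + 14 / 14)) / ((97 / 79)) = 1059706 / 810836871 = 0.00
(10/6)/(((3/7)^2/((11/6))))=2695/162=16.64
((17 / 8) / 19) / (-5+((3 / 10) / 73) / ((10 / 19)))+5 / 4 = 3400035 / 2769668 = 1.23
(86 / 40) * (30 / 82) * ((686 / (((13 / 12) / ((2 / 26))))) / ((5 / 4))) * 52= 4247712 / 2665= 1593.89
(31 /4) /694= 31 /2776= 0.01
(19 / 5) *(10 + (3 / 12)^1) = 779 / 20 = 38.95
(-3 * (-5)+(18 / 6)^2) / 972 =2 / 81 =0.02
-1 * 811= -811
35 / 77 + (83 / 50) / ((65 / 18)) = 16342 / 17875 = 0.91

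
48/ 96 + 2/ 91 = 95/ 182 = 0.52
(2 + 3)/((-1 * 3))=-5/3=-1.67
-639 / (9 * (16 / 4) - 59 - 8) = 20.61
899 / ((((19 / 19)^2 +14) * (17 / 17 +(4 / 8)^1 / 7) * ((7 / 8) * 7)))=14384 / 1575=9.13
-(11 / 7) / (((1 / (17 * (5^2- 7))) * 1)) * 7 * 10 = -33660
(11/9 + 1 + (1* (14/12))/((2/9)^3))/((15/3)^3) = 15629/18000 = 0.87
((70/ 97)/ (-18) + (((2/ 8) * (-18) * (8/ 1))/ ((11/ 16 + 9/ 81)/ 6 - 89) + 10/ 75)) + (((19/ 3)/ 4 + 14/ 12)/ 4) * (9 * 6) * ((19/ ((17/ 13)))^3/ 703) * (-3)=-236595980303046959/ 487389857478120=-485.43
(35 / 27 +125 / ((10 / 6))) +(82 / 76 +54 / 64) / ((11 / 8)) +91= 3807775 / 22572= 168.69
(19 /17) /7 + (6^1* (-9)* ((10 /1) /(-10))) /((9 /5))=3589 /119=30.16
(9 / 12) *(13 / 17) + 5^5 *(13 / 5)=552539 / 68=8125.57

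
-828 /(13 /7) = -5796 /13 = -445.85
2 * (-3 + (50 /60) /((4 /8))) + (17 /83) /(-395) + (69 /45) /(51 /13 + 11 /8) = -128860037 /54193605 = -2.38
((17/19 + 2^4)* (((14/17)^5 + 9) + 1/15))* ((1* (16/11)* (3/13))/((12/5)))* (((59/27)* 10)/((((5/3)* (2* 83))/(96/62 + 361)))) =5190264315206176/8121268251603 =639.10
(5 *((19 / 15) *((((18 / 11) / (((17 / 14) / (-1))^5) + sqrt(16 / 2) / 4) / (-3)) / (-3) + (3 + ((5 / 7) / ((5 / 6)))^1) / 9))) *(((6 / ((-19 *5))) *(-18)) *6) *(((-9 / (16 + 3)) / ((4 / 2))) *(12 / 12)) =-7644924828 / 2077250791 - 54 *sqrt(2) / 95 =-4.48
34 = 34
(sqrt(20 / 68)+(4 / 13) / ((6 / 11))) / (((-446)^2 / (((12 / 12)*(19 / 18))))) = 19*sqrt(85) / 60868296+209 / 69819516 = 0.00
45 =45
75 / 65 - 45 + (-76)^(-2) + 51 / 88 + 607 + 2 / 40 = 2328335917 / 4129840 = 563.78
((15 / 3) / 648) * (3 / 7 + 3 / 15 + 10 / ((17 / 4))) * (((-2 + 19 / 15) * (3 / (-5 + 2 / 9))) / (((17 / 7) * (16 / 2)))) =9757 / 17894880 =0.00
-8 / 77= -0.10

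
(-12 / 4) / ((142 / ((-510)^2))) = -390150 / 71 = -5495.07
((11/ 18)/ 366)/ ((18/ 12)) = 0.00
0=0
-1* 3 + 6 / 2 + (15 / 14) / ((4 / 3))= 45 / 56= 0.80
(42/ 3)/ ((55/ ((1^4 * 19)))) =266/ 55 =4.84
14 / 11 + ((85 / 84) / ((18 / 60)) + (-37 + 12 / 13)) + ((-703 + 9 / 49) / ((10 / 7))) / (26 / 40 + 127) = -541039885 / 15333318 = -35.29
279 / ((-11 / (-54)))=15066 / 11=1369.64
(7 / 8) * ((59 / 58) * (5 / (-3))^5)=-1290625 / 112752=-11.45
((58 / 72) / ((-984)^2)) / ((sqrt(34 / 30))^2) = 145 / 197524224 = 0.00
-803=-803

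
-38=-38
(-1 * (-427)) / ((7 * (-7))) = -61 / 7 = -8.71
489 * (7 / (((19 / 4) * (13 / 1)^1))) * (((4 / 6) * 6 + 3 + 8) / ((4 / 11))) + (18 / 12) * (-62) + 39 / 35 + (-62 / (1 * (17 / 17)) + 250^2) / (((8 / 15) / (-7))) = -28262372883 / 34580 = -817304.02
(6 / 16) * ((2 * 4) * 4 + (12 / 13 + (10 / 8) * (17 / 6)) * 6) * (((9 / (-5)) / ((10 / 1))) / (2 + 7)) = -9171 / 20800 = -0.44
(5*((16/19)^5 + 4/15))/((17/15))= 3.04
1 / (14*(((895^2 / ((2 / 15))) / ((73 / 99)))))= 73 / 8326654875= 0.00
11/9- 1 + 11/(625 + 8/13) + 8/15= 94319/121995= 0.77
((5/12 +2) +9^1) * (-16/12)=-137/9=-15.22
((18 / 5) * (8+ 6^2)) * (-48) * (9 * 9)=-3079296 / 5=-615859.20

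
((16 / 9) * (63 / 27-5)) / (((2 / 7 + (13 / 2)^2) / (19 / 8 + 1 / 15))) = -131264 / 482355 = -0.27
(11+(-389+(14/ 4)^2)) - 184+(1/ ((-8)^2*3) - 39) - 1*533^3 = -29072644943/ 192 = -151420025.74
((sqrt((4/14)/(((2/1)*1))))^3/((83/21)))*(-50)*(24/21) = -1200*sqrt(7)/4067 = -0.78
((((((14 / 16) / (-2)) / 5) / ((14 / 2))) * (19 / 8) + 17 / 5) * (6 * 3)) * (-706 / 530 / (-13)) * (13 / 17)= 6852789 / 1441600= 4.75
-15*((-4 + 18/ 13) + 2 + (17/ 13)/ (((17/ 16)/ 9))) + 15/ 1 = -1845/ 13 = -141.92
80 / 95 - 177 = -3347 / 19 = -176.16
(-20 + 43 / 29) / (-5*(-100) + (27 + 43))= -179 / 5510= -0.03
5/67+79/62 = 5603/4154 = 1.35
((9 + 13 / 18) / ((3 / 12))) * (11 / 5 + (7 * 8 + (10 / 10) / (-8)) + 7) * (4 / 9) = 91105 / 81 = 1124.75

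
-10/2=-5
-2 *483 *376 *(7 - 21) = 5085024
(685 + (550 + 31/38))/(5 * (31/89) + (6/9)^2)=37615761/66538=565.33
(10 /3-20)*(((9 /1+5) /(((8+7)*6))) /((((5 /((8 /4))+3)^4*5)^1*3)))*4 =-0.00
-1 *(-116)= 116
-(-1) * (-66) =-66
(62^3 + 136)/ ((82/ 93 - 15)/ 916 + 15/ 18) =20314271232/ 69677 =291549.17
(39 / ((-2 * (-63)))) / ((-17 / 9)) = -39 / 238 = -0.16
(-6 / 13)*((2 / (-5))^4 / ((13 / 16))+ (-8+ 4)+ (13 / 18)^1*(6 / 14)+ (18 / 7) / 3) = 136589 / 105625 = 1.29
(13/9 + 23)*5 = 1100/9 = 122.22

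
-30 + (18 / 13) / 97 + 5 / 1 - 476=-631743 / 1261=-500.99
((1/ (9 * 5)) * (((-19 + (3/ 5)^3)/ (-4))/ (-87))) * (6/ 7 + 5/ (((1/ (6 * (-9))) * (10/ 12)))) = 15262/ 39375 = 0.39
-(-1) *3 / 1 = 3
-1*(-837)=837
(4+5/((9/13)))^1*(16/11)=16.32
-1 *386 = -386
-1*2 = -2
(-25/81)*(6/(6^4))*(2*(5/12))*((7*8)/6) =-875/78732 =-0.01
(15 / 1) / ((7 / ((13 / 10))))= 39 / 14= 2.79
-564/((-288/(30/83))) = 0.71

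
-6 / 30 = -1 / 5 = -0.20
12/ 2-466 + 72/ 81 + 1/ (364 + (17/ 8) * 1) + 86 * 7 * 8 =114852020/ 26361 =4356.89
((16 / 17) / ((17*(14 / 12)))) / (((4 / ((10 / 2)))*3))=0.02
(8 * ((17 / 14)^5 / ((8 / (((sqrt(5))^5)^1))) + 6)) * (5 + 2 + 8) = 2933.71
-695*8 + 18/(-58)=-161249/29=-5560.31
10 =10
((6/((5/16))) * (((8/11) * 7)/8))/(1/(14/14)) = 672/55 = 12.22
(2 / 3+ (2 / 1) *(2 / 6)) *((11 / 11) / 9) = 0.15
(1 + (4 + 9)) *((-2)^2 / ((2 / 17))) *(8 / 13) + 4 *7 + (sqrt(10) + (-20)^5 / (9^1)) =-41562452 / 117 + sqrt(10) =-355231.47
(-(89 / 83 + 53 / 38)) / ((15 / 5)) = -7781 / 9462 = -0.82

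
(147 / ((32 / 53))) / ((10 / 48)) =1168.65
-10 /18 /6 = -5 /54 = -0.09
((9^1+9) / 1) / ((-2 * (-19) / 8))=72 / 19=3.79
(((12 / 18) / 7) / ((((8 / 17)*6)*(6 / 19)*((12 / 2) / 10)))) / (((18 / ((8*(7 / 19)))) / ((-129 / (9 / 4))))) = -3655 / 2187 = -1.67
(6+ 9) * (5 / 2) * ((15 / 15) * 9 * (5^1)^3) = 42187.50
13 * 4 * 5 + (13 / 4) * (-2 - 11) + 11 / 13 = 11367 / 52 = 218.60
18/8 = 9/4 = 2.25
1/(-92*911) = -1/83812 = -0.00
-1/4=-0.25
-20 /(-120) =1 /6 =0.17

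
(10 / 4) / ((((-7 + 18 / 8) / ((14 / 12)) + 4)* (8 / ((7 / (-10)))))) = 49 / 16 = 3.06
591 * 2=1182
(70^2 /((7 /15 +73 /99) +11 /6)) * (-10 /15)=-3234000 /3007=-1075.49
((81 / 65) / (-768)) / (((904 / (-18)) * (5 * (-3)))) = -81 / 37606400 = -0.00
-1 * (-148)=148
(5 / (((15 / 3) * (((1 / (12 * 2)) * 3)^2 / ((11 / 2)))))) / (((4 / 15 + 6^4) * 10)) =132 / 4861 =0.03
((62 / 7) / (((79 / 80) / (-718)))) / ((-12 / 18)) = 5341920 / 553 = 9659.89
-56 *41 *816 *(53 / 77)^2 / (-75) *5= 250607744 / 4235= 59175.38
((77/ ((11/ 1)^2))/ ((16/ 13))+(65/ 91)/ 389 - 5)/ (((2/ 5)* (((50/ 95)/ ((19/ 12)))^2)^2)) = -36473339529271247/ 39750746112000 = -917.55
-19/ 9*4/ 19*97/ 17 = -388/ 153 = -2.54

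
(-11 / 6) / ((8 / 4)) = -11 / 12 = -0.92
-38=-38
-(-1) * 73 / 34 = 73 / 34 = 2.15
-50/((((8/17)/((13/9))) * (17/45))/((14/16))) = -11375/32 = -355.47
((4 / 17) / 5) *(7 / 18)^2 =0.01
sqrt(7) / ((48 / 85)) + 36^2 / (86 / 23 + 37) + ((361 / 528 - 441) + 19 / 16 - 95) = -62128529 / 123684 + 85 * sqrt(7) / 48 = -497.63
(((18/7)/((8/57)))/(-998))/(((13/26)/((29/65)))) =-14877/908180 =-0.02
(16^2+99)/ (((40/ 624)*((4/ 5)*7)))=13845/ 14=988.93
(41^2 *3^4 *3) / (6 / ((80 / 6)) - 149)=-8169660 / 2971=-2749.80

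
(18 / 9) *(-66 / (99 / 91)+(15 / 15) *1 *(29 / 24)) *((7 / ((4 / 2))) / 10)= -9989 / 240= -41.62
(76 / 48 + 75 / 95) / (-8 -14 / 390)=-35165 / 119092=-0.30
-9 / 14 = -0.64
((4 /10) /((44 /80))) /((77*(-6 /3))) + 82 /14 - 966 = -813245 /847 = -960.15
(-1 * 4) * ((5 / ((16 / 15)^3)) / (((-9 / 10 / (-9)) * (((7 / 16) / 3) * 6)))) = -84375 / 448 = -188.34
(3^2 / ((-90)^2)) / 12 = 1 / 10800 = 0.00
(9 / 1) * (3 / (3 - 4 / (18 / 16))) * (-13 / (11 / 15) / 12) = 3159 / 44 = 71.80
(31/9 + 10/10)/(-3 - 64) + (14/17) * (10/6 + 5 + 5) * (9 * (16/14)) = 98.76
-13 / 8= -1.62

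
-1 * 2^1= -2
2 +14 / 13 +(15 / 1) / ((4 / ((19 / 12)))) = 1875 / 208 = 9.01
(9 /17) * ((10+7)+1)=162 /17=9.53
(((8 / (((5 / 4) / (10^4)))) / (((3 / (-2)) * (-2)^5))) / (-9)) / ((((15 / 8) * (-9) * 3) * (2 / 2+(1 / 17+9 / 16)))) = 1740800 / 964467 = 1.80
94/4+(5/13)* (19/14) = 2186/91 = 24.02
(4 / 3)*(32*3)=128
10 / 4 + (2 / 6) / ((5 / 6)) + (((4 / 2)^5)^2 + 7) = 10339 / 10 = 1033.90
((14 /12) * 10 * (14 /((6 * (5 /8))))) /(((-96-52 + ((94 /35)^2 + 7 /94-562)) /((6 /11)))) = -90277600 /2670272253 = -0.03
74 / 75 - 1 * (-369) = 27749 / 75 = 369.99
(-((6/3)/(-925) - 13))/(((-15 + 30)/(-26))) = -104234/4625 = -22.54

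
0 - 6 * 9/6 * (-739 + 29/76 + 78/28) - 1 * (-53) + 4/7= 6676.07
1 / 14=0.07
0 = 0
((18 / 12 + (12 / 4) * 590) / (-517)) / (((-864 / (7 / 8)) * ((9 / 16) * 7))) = 1181 / 1340064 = 0.00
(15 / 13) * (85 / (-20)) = -255 / 52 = -4.90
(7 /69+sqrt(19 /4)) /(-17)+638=637.87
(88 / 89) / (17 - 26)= -88 / 801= -0.11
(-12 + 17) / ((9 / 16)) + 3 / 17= 9.07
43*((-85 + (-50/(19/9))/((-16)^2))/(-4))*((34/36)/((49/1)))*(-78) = -1375.23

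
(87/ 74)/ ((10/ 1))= 87/ 740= 0.12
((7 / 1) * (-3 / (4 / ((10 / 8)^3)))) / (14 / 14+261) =-2625 / 67072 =-0.04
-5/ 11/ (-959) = 5/ 10549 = 0.00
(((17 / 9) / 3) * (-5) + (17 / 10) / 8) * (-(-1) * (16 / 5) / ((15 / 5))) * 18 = -12682 / 225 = -56.36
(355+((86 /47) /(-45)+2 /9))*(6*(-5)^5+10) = -938510444 /141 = -6656102.44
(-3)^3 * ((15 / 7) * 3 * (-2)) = 2430 / 7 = 347.14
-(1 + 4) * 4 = -20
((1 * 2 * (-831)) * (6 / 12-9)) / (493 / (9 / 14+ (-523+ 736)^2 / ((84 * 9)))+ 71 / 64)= 4606532160 / 3012113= 1529.34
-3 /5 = -0.60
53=53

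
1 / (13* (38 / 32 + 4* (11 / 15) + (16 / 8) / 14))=1680 / 93119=0.02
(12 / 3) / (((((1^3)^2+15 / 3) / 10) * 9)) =20 / 27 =0.74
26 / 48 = 13 / 24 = 0.54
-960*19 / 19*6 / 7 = -5760 / 7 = -822.86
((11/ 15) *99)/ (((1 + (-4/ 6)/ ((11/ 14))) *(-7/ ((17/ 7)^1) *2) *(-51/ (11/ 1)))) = 43923/ 2450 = 17.93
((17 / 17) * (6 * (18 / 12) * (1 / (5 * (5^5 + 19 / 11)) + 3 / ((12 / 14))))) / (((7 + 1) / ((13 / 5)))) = 35211501 / 3439400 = 10.24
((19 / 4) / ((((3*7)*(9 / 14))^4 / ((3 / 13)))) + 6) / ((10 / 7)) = 48361397 / 11514555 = 4.20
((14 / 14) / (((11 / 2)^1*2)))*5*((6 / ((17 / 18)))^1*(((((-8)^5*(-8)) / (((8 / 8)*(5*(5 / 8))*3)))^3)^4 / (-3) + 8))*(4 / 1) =-115792089237316195423570985008687907853269984665640551875738406761819379639936 / 131632840633392333984375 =-879659579479912165270274400000000000000000000000000000.00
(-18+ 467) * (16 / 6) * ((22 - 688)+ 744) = 93392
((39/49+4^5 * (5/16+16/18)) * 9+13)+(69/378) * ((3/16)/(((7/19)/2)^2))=91318991/8232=11093.17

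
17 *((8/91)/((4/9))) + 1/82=25183/7462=3.37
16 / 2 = 8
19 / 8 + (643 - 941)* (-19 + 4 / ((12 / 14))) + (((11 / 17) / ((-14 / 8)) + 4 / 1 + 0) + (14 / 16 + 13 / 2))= 6118571 / 1428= 4284.71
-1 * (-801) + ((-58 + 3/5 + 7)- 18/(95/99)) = 13905/19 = 731.84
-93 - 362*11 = -4075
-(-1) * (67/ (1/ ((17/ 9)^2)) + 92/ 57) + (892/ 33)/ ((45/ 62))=23523283/ 84645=277.91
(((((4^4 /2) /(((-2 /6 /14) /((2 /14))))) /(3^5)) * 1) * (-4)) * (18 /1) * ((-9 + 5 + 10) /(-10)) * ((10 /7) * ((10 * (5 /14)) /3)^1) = -102400 /441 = -232.20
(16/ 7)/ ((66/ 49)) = 56/ 33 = 1.70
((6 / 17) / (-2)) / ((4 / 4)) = -3 / 17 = -0.18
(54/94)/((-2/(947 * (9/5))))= -230121/470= -489.62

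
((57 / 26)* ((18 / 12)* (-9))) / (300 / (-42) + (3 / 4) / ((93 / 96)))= 333963 / 71864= 4.65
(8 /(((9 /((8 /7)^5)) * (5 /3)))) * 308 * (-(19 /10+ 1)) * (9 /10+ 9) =-2759589888 /300125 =-9194.80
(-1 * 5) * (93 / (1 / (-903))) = 419895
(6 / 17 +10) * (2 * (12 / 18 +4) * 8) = 39424 / 51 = 773.02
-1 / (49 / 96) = -96 / 49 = -1.96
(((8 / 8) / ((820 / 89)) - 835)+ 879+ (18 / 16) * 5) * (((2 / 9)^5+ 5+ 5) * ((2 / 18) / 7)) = 24082372943 / 3050471340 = 7.89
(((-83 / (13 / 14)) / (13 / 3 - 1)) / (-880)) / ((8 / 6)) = 5229 / 228800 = 0.02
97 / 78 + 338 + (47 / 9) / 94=39698 / 117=339.30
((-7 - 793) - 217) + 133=-884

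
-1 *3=-3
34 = 34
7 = 7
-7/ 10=-0.70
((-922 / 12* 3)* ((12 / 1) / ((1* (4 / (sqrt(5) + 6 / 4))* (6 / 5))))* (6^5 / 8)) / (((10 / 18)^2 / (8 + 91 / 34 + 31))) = -12857663871* sqrt(5) / 170 - 38572991613 / 340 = -282571213.26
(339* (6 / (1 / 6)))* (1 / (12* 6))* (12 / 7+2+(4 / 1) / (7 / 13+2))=69043 / 77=896.66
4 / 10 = 2 / 5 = 0.40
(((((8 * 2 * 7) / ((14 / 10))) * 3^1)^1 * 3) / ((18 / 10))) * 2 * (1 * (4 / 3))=3200 / 3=1066.67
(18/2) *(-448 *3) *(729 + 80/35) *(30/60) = -4422816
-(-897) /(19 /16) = 14352 /19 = 755.37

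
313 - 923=-610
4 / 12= 1 / 3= 0.33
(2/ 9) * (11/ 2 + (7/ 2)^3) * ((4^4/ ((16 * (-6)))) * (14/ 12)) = -301/ 9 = -33.44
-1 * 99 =-99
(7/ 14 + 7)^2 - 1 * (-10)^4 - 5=-39795/ 4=-9948.75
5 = 5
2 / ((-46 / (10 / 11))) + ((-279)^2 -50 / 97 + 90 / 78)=24834038808 / 319033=77841.60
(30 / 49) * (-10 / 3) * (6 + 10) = -1600 / 49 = -32.65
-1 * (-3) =3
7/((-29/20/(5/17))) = -700/493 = -1.42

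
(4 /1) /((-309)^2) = 4 /95481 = 0.00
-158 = -158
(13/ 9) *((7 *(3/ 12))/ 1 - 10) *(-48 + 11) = 5291/ 12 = 440.92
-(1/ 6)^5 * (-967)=967/ 7776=0.12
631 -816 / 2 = 223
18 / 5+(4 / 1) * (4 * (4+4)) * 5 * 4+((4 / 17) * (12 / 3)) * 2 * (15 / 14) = 1526542 / 595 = 2565.62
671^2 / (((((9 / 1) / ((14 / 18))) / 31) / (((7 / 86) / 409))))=683916079 / 2849094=240.05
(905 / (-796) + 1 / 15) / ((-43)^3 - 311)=12779 / 953026920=0.00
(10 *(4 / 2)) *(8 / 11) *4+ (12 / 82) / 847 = 2020486 / 34727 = 58.18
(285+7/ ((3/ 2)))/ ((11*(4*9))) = 79/ 108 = 0.73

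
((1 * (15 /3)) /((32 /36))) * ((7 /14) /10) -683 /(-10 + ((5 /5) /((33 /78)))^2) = 1324691 /8544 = 155.04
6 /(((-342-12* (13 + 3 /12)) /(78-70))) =-16 /167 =-0.10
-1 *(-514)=514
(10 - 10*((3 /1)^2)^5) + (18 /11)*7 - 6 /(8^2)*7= -207845159 /352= -590469.20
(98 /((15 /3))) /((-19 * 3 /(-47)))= 4606 /285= 16.16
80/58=40/29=1.38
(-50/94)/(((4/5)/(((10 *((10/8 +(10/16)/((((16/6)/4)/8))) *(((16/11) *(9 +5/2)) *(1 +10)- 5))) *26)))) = -50903125/188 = -270761.30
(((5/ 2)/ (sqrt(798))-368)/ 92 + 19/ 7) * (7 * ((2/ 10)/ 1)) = -9/ 5 + sqrt(798)/ 20976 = -1.80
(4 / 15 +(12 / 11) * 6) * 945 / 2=35406 / 11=3218.73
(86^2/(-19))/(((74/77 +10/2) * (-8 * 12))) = 142373/209304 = 0.68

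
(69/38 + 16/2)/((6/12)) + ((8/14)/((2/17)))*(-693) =-63581/19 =-3346.37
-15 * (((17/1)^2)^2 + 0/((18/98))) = -1252815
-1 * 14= -14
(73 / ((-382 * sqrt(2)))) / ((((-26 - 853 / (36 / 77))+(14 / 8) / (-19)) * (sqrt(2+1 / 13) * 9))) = 1387 * sqrt(78) / 2175886134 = 0.00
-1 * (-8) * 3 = 24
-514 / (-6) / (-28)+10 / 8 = -38 / 21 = -1.81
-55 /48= -1.15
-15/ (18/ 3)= -5/ 2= -2.50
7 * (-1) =-7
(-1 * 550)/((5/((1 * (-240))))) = 26400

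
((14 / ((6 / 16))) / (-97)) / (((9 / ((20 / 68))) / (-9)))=560 / 4947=0.11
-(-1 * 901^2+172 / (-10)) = 4059091 / 5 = 811818.20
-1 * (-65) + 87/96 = 2109/32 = 65.91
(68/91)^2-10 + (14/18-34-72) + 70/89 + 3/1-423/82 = -63113368615/543912642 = -116.04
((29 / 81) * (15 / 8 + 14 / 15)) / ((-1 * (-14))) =9773 / 136080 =0.07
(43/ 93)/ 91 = 0.01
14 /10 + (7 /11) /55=854 /605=1.41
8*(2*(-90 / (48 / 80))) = -2400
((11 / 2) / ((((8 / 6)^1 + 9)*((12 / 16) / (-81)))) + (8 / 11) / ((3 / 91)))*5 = -181190 / 1023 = -177.12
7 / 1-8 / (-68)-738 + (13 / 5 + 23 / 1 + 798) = 7881 / 85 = 92.72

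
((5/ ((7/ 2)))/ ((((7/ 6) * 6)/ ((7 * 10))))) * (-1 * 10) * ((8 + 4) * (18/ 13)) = -216000/ 91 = -2373.63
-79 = -79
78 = 78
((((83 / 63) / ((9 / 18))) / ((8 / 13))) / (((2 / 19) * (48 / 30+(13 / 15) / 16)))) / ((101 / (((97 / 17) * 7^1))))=19885970 / 2044947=9.72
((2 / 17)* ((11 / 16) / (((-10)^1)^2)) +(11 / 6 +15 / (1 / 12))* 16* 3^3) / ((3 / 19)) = 20297837009 / 40800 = 497496.01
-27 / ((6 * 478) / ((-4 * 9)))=81 / 239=0.34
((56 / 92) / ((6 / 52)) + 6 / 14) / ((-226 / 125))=-344375 / 109158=-3.15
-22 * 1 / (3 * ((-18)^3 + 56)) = 11 / 8664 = 0.00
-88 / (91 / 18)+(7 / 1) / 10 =-16.71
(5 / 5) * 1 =1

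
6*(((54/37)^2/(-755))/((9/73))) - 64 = -66291992/1033595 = -64.14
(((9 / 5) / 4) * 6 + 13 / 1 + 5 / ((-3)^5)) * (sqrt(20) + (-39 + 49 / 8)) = -10020563 / 19440 + 38101 * sqrt(5) / 1215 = -445.34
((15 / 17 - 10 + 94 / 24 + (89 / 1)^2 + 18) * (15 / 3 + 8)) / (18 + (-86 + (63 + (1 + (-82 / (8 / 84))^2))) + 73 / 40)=16184950 / 116330031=0.14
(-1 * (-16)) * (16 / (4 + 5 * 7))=6.56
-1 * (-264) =264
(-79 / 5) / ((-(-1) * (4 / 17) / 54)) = -36261 / 10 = -3626.10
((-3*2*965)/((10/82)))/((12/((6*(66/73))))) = -1566774/73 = -21462.66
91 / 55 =1.65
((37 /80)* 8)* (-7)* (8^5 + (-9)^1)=-8484581 /10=-848458.10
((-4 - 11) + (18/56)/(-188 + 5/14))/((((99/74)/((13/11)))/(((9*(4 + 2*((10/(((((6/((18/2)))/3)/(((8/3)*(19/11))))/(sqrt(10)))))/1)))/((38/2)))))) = -245915280*sqrt(10)/94501 - 4098588/163229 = -8254.15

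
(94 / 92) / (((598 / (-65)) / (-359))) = 84365 / 2116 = 39.87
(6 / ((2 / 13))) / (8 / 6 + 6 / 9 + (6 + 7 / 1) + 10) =39 / 25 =1.56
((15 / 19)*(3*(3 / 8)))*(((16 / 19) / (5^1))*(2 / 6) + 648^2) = 134631738 / 361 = 372941.10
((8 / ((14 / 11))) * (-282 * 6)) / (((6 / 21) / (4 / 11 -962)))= 35795952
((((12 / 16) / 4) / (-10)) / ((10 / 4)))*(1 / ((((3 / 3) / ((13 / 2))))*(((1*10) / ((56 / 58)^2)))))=-0.00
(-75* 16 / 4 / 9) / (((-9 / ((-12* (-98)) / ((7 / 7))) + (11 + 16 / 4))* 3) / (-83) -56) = 3253600 / 5518941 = 0.59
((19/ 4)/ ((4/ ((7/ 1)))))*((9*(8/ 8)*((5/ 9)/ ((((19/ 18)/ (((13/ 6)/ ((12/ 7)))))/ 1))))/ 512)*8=3185/ 4096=0.78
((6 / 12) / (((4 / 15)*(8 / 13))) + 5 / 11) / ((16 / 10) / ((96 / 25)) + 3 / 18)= 7395 / 1232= 6.00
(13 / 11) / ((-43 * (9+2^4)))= -13 / 11825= -0.00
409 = 409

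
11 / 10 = 1.10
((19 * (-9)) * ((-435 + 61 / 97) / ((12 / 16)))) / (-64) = -1200819 / 776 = -1547.45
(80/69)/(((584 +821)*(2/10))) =80/19389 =0.00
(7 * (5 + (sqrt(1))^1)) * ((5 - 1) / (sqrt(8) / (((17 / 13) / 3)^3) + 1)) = -579301656 / 4017973217 + 13988843856 * sqrt(2) / 4017973217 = 4.78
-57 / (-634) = 57 / 634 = 0.09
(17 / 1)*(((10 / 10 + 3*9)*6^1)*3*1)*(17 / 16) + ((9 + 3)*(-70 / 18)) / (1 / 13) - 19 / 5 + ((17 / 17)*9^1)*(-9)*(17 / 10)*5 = 117068 / 15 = 7804.53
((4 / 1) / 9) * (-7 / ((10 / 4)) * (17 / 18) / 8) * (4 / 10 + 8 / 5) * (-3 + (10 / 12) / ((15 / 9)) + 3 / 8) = 2023 / 3240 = 0.62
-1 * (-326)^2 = -106276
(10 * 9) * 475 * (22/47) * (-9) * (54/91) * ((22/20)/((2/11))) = -2765352150/4277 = -646563.51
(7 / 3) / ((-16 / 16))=-7 / 3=-2.33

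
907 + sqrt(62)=914.87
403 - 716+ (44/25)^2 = -193689/625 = -309.90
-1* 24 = -24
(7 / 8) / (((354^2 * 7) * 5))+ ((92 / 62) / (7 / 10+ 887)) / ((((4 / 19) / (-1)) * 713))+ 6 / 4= 1.50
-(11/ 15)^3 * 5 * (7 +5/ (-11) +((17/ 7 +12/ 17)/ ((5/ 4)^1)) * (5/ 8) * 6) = -842039/ 26775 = -31.45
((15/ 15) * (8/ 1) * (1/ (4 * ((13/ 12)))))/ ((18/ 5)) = 20/ 39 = 0.51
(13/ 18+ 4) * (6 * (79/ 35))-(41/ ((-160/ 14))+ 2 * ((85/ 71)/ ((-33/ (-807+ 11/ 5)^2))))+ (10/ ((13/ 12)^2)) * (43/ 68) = 35485581823451/ 753921168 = 47068.03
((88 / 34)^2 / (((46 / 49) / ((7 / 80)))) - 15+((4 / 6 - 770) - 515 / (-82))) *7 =-22246375781 / 4087905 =-5442.00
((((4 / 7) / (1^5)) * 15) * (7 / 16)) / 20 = 3 / 16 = 0.19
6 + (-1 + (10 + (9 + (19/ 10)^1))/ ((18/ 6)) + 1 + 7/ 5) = 431/ 30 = 14.37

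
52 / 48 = 13 / 12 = 1.08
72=72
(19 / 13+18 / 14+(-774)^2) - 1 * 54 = 54511252 / 91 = 599024.75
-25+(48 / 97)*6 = -2137 / 97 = -22.03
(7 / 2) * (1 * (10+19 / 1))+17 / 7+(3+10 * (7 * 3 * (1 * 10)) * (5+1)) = 177897 / 14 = 12706.93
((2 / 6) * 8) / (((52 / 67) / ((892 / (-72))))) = -14941 / 351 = -42.57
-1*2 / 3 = -2 / 3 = -0.67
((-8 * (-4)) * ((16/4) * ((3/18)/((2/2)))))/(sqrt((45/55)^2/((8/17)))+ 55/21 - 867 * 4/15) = -52041848320/557599283543 - 46569600 * sqrt(34)/557599283543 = -0.09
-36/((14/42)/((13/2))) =-702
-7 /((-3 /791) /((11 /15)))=60907 /45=1353.49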